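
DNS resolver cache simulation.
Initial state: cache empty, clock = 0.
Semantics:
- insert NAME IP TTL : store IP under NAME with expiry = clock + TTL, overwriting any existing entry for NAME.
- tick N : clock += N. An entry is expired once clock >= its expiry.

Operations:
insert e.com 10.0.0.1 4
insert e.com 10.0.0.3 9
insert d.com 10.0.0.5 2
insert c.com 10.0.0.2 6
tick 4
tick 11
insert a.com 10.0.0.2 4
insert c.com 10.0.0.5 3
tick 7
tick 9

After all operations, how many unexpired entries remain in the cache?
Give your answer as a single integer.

Op 1: insert e.com -> 10.0.0.1 (expiry=0+4=4). clock=0
Op 2: insert e.com -> 10.0.0.3 (expiry=0+9=9). clock=0
Op 3: insert d.com -> 10.0.0.5 (expiry=0+2=2). clock=0
Op 4: insert c.com -> 10.0.0.2 (expiry=0+6=6). clock=0
Op 5: tick 4 -> clock=4. purged={d.com}
Op 6: tick 11 -> clock=15. purged={c.com,e.com}
Op 7: insert a.com -> 10.0.0.2 (expiry=15+4=19). clock=15
Op 8: insert c.com -> 10.0.0.5 (expiry=15+3=18). clock=15
Op 9: tick 7 -> clock=22. purged={a.com,c.com}
Op 10: tick 9 -> clock=31.
Final cache (unexpired): {} -> size=0

Answer: 0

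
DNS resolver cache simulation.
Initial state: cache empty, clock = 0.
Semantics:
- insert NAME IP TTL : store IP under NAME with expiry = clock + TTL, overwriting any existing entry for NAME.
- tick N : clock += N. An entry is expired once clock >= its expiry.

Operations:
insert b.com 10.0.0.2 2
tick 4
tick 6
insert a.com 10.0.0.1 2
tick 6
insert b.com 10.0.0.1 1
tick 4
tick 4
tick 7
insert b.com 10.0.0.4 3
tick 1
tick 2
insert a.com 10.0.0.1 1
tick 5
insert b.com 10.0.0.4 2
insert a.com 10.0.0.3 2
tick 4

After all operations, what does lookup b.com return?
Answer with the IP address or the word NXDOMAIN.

Answer: NXDOMAIN

Derivation:
Op 1: insert b.com -> 10.0.0.2 (expiry=0+2=2). clock=0
Op 2: tick 4 -> clock=4. purged={b.com}
Op 3: tick 6 -> clock=10.
Op 4: insert a.com -> 10.0.0.1 (expiry=10+2=12). clock=10
Op 5: tick 6 -> clock=16. purged={a.com}
Op 6: insert b.com -> 10.0.0.1 (expiry=16+1=17). clock=16
Op 7: tick 4 -> clock=20. purged={b.com}
Op 8: tick 4 -> clock=24.
Op 9: tick 7 -> clock=31.
Op 10: insert b.com -> 10.0.0.4 (expiry=31+3=34). clock=31
Op 11: tick 1 -> clock=32.
Op 12: tick 2 -> clock=34. purged={b.com}
Op 13: insert a.com -> 10.0.0.1 (expiry=34+1=35). clock=34
Op 14: tick 5 -> clock=39. purged={a.com}
Op 15: insert b.com -> 10.0.0.4 (expiry=39+2=41). clock=39
Op 16: insert a.com -> 10.0.0.3 (expiry=39+2=41). clock=39
Op 17: tick 4 -> clock=43. purged={a.com,b.com}
lookup b.com: not in cache (expired or never inserted)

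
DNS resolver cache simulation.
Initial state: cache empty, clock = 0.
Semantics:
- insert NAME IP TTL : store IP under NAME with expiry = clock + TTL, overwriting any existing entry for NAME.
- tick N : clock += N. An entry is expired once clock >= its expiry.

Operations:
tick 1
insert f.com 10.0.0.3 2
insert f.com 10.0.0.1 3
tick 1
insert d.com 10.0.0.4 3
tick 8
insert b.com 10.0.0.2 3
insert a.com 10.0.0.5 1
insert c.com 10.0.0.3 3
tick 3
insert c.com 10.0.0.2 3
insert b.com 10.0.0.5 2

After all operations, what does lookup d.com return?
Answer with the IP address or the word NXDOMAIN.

Op 1: tick 1 -> clock=1.
Op 2: insert f.com -> 10.0.0.3 (expiry=1+2=3). clock=1
Op 3: insert f.com -> 10.0.0.1 (expiry=1+3=4). clock=1
Op 4: tick 1 -> clock=2.
Op 5: insert d.com -> 10.0.0.4 (expiry=2+3=5). clock=2
Op 6: tick 8 -> clock=10. purged={d.com,f.com}
Op 7: insert b.com -> 10.0.0.2 (expiry=10+3=13). clock=10
Op 8: insert a.com -> 10.0.0.5 (expiry=10+1=11). clock=10
Op 9: insert c.com -> 10.0.0.3 (expiry=10+3=13). clock=10
Op 10: tick 3 -> clock=13. purged={a.com,b.com,c.com}
Op 11: insert c.com -> 10.0.0.2 (expiry=13+3=16). clock=13
Op 12: insert b.com -> 10.0.0.5 (expiry=13+2=15). clock=13
lookup d.com: not in cache (expired or never inserted)

Answer: NXDOMAIN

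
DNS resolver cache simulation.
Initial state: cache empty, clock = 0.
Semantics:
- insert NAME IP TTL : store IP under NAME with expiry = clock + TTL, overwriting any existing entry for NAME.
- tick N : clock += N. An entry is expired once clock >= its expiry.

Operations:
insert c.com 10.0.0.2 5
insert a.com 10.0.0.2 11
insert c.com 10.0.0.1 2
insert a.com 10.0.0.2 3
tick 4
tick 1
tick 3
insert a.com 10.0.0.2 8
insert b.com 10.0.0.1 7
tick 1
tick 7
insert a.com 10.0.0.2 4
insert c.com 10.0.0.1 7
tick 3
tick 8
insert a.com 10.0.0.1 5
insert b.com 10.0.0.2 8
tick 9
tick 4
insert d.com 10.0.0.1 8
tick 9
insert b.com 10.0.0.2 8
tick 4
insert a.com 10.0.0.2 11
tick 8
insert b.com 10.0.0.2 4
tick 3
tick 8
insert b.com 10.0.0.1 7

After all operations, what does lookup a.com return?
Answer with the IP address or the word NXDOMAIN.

Op 1: insert c.com -> 10.0.0.2 (expiry=0+5=5). clock=0
Op 2: insert a.com -> 10.0.0.2 (expiry=0+11=11). clock=0
Op 3: insert c.com -> 10.0.0.1 (expiry=0+2=2). clock=0
Op 4: insert a.com -> 10.0.0.2 (expiry=0+3=3). clock=0
Op 5: tick 4 -> clock=4. purged={a.com,c.com}
Op 6: tick 1 -> clock=5.
Op 7: tick 3 -> clock=8.
Op 8: insert a.com -> 10.0.0.2 (expiry=8+8=16). clock=8
Op 9: insert b.com -> 10.0.0.1 (expiry=8+7=15). clock=8
Op 10: tick 1 -> clock=9.
Op 11: tick 7 -> clock=16. purged={a.com,b.com}
Op 12: insert a.com -> 10.0.0.2 (expiry=16+4=20). clock=16
Op 13: insert c.com -> 10.0.0.1 (expiry=16+7=23). clock=16
Op 14: tick 3 -> clock=19.
Op 15: tick 8 -> clock=27. purged={a.com,c.com}
Op 16: insert a.com -> 10.0.0.1 (expiry=27+5=32). clock=27
Op 17: insert b.com -> 10.0.0.2 (expiry=27+8=35). clock=27
Op 18: tick 9 -> clock=36. purged={a.com,b.com}
Op 19: tick 4 -> clock=40.
Op 20: insert d.com -> 10.0.0.1 (expiry=40+8=48). clock=40
Op 21: tick 9 -> clock=49. purged={d.com}
Op 22: insert b.com -> 10.0.0.2 (expiry=49+8=57). clock=49
Op 23: tick 4 -> clock=53.
Op 24: insert a.com -> 10.0.0.2 (expiry=53+11=64). clock=53
Op 25: tick 8 -> clock=61. purged={b.com}
Op 26: insert b.com -> 10.0.0.2 (expiry=61+4=65). clock=61
Op 27: tick 3 -> clock=64. purged={a.com}
Op 28: tick 8 -> clock=72. purged={b.com}
Op 29: insert b.com -> 10.0.0.1 (expiry=72+7=79). clock=72
lookup a.com: not in cache (expired or never inserted)

Answer: NXDOMAIN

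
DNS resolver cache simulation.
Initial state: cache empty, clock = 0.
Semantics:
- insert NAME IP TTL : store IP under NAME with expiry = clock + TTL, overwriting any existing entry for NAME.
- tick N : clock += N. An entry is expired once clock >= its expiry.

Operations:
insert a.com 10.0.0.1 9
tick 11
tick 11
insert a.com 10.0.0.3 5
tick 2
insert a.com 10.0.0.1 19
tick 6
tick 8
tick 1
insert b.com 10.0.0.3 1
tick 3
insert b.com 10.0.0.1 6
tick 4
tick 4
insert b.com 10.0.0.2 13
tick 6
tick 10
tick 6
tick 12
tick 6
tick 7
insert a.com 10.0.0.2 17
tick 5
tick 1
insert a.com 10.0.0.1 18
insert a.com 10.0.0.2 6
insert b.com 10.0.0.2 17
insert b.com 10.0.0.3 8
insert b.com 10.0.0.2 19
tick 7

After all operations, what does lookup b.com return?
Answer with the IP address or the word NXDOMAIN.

Op 1: insert a.com -> 10.0.0.1 (expiry=0+9=9). clock=0
Op 2: tick 11 -> clock=11. purged={a.com}
Op 3: tick 11 -> clock=22.
Op 4: insert a.com -> 10.0.0.3 (expiry=22+5=27). clock=22
Op 5: tick 2 -> clock=24.
Op 6: insert a.com -> 10.0.0.1 (expiry=24+19=43). clock=24
Op 7: tick 6 -> clock=30.
Op 8: tick 8 -> clock=38.
Op 9: tick 1 -> clock=39.
Op 10: insert b.com -> 10.0.0.3 (expiry=39+1=40). clock=39
Op 11: tick 3 -> clock=42. purged={b.com}
Op 12: insert b.com -> 10.0.0.1 (expiry=42+6=48). clock=42
Op 13: tick 4 -> clock=46. purged={a.com}
Op 14: tick 4 -> clock=50. purged={b.com}
Op 15: insert b.com -> 10.0.0.2 (expiry=50+13=63). clock=50
Op 16: tick 6 -> clock=56.
Op 17: tick 10 -> clock=66. purged={b.com}
Op 18: tick 6 -> clock=72.
Op 19: tick 12 -> clock=84.
Op 20: tick 6 -> clock=90.
Op 21: tick 7 -> clock=97.
Op 22: insert a.com -> 10.0.0.2 (expiry=97+17=114). clock=97
Op 23: tick 5 -> clock=102.
Op 24: tick 1 -> clock=103.
Op 25: insert a.com -> 10.0.0.1 (expiry=103+18=121). clock=103
Op 26: insert a.com -> 10.0.0.2 (expiry=103+6=109). clock=103
Op 27: insert b.com -> 10.0.0.2 (expiry=103+17=120). clock=103
Op 28: insert b.com -> 10.0.0.3 (expiry=103+8=111). clock=103
Op 29: insert b.com -> 10.0.0.2 (expiry=103+19=122). clock=103
Op 30: tick 7 -> clock=110. purged={a.com}
lookup b.com: present, ip=10.0.0.2 expiry=122 > clock=110

Answer: 10.0.0.2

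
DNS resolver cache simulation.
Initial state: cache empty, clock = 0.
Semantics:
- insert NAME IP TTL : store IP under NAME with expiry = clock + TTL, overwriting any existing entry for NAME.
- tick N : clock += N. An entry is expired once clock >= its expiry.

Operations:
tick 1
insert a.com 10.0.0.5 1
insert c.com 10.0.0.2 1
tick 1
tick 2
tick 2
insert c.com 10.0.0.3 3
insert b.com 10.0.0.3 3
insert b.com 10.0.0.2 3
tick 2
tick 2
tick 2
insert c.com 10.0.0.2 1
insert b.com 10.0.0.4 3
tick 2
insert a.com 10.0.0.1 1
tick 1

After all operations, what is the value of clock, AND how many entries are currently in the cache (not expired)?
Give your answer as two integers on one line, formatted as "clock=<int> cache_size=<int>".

Answer: clock=15 cache_size=0

Derivation:
Op 1: tick 1 -> clock=1.
Op 2: insert a.com -> 10.0.0.5 (expiry=1+1=2). clock=1
Op 3: insert c.com -> 10.0.0.2 (expiry=1+1=2). clock=1
Op 4: tick 1 -> clock=2. purged={a.com,c.com}
Op 5: tick 2 -> clock=4.
Op 6: tick 2 -> clock=6.
Op 7: insert c.com -> 10.0.0.3 (expiry=6+3=9). clock=6
Op 8: insert b.com -> 10.0.0.3 (expiry=6+3=9). clock=6
Op 9: insert b.com -> 10.0.0.2 (expiry=6+3=9). clock=6
Op 10: tick 2 -> clock=8.
Op 11: tick 2 -> clock=10. purged={b.com,c.com}
Op 12: tick 2 -> clock=12.
Op 13: insert c.com -> 10.0.0.2 (expiry=12+1=13). clock=12
Op 14: insert b.com -> 10.0.0.4 (expiry=12+3=15). clock=12
Op 15: tick 2 -> clock=14. purged={c.com}
Op 16: insert a.com -> 10.0.0.1 (expiry=14+1=15). clock=14
Op 17: tick 1 -> clock=15. purged={a.com,b.com}
Final clock = 15
Final cache (unexpired): {} -> size=0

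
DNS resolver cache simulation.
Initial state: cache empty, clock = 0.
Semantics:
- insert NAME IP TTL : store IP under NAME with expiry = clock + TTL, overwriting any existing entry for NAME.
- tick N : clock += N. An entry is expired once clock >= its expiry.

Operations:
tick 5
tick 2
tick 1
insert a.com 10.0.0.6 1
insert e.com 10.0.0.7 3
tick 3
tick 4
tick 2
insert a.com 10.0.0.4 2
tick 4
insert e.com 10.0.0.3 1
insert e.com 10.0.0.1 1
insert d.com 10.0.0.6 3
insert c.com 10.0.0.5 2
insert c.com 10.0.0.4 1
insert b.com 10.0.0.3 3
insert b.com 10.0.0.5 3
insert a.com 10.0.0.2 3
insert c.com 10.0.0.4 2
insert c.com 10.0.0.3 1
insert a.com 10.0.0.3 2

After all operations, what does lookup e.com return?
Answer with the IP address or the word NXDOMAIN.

Op 1: tick 5 -> clock=5.
Op 2: tick 2 -> clock=7.
Op 3: tick 1 -> clock=8.
Op 4: insert a.com -> 10.0.0.6 (expiry=8+1=9). clock=8
Op 5: insert e.com -> 10.0.0.7 (expiry=8+3=11). clock=8
Op 6: tick 3 -> clock=11. purged={a.com,e.com}
Op 7: tick 4 -> clock=15.
Op 8: tick 2 -> clock=17.
Op 9: insert a.com -> 10.0.0.4 (expiry=17+2=19). clock=17
Op 10: tick 4 -> clock=21. purged={a.com}
Op 11: insert e.com -> 10.0.0.3 (expiry=21+1=22). clock=21
Op 12: insert e.com -> 10.0.0.1 (expiry=21+1=22). clock=21
Op 13: insert d.com -> 10.0.0.6 (expiry=21+3=24). clock=21
Op 14: insert c.com -> 10.0.0.5 (expiry=21+2=23). clock=21
Op 15: insert c.com -> 10.0.0.4 (expiry=21+1=22). clock=21
Op 16: insert b.com -> 10.0.0.3 (expiry=21+3=24). clock=21
Op 17: insert b.com -> 10.0.0.5 (expiry=21+3=24). clock=21
Op 18: insert a.com -> 10.0.0.2 (expiry=21+3=24). clock=21
Op 19: insert c.com -> 10.0.0.4 (expiry=21+2=23). clock=21
Op 20: insert c.com -> 10.0.0.3 (expiry=21+1=22). clock=21
Op 21: insert a.com -> 10.0.0.3 (expiry=21+2=23). clock=21
lookup e.com: present, ip=10.0.0.1 expiry=22 > clock=21

Answer: 10.0.0.1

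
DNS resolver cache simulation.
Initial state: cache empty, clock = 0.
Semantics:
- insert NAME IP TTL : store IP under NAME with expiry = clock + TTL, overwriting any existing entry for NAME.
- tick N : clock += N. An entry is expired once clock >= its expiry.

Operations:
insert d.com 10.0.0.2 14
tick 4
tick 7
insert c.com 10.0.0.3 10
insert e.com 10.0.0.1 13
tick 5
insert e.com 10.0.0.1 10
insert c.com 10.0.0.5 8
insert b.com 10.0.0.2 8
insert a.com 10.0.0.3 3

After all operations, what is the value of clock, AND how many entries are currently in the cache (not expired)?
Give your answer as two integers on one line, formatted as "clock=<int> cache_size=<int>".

Answer: clock=16 cache_size=4

Derivation:
Op 1: insert d.com -> 10.0.0.2 (expiry=0+14=14). clock=0
Op 2: tick 4 -> clock=4.
Op 3: tick 7 -> clock=11.
Op 4: insert c.com -> 10.0.0.3 (expiry=11+10=21). clock=11
Op 5: insert e.com -> 10.0.0.1 (expiry=11+13=24). clock=11
Op 6: tick 5 -> clock=16. purged={d.com}
Op 7: insert e.com -> 10.0.0.1 (expiry=16+10=26). clock=16
Op 8: insert c.com -> 10.0.0.5 (expiry=16+8=24). clock=16
Op 9: insert b.com -> 10.0.0.2 (expiry=16+8=24). clock=16
Op 10: insert a.com -> 10.0.0.3 (expiry=16+3=19). clock=16
Final clock = 16
Final cache (unexpired): {a.com,b.com,c.com,e.com} -> size=4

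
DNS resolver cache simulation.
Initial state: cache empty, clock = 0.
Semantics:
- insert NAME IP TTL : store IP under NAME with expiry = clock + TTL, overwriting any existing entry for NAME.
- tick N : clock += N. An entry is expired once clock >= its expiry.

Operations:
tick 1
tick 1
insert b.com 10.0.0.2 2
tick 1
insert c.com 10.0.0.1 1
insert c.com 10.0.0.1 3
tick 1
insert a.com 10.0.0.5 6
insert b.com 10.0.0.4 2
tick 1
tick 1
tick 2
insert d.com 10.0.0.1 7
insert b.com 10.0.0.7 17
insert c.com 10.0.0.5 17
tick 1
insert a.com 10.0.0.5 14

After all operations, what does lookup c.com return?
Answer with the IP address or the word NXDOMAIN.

Answer: 10.0.0.5

Derivation:
Op 1: tick 1 -> clock=1.
Op 2: tick 1 -> clock=2.
Op 3: insert b.com -> 10.0.0.2 (expiry=2+2=4). clock=2
Op 4: tick 1 -> clock=3.
Op 5: insert c.com -> 10.0.0.1 (expiry=3+1=4). clock=3
Op 6: insert c.com -> 10.0.0.1 (expiry=3+3=6). clock=3
Op 7: tick 1 -> clock=4. purged={b.com}
Op 8: insert a.com -> 10.0.0.5 (expiry=4+6=10). clock=4
Op 9: insert b.com -> 10.0.0.4 (expiry=4+2=6). clock=4
Op 10: tick 1 -> clock=5.
Op 11: tick 1 -> clock=6. purged={b.com,c.com}
Op 12: tick 2 -> clock=8.
Op 13: insert d.com -> 10.0.0.1 (expiry=8+7=15). clock=8
Op 14: insert b.com -> 10.0.0.7 (expiry=8+17=25). clock=8
Op 15: insert c.com -> 10.0.0.5 (expiry=8+17=25). clock=8
Op 16: tick 1 -> clock=9.
Op 17: insert a.com -> 10.0.0.5 (expiry=9+14=23). clock=9
lookup c.com: present, ip=10.0.0.5 expiry=25 > clock=9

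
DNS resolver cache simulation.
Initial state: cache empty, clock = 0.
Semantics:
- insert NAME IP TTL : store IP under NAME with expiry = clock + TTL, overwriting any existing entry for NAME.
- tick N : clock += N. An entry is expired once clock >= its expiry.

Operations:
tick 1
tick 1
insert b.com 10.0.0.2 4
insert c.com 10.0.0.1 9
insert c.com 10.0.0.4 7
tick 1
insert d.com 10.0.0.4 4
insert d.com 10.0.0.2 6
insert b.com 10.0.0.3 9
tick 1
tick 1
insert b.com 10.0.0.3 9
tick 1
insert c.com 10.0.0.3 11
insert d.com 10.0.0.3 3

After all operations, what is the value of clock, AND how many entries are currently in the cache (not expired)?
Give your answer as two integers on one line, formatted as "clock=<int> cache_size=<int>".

Op 1: tick 1 -> clock=1.
Op 2: tick 1 -> clock=2.
Op 3: insert b.com -> 10.0.0.2 (expiry=2+4=6). clock=2
Op 4: insert c.com -> 10.0.0.1 (expiry=2+9=11). clock=2
Op 5: insert c.com -> 10.0.0.4 (expiry=2+7=9). clock=2
Op 6: tick 1 -> clock=3.
Op 7: insert d.com -> 10.0.0.4 (expiry=3+4=7). clock=3
Op 8: insert d.com -> 10.0.0.2 (expiry=3+6=9). clock=3
Op 9: insert b.com -> 10.0.0.3 (expiry=3+9=12). clock=3
Op 10: tick 1 -> clock=4.
Op 11: tick 1 -> clock=5.
Op 12: insert b.com -> 10.0.0.3 (expiry=5+9=14). clock=5
Op 13: tick 1 -> clock=6.
Op 14: insert c.com -> 10.0.0.3 (expiry=6+11=17). clock=6
Op 15: insert d.com -> 10.0.0.3 (expiry=6+3=9). clock=6
Final clock = 6
Final cache (unexpired): {b.com,c.com,d.com} -> size=3

Answer: clock=6 cache_size=3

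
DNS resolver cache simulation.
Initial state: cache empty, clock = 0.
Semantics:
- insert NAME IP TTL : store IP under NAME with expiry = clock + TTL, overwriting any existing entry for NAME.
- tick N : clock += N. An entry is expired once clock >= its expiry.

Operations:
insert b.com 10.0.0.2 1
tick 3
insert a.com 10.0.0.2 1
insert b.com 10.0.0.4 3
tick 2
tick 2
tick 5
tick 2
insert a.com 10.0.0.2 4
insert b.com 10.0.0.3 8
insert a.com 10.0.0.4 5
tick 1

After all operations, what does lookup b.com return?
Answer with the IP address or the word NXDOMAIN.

Answer: 10.0.0.3

Derivation:
Op 1: insert b.com -> 10.0.0.2 (expiry=0+1=1). clock=0
Op 2: tick 3 -> clock=3. purged={b.com}
Op 3: insert a.com -> 10.0.0.2 (expiry=3+1=4). clock=3
Op 4: insert b.com -> 10.0.0.4 (expiry=3+3=6). clock=3
Op 5: tick 2 -> clock=5. purged={a.com}
Op 6: tick 2 -> clock=7. purged={b.com}
Op 7: tick 5 -> clock=12.
Op 8: tick 2 -> clock=14.
Op 9: insert a.com -> 10.0.0.2 (expiry=14+4=18). clock=14
Op 10: insert b.com -> 10.0.0.3 (expiry=14+8=22). clock=14
Op 11: insert a.com -> 10.0.0.4 (expiry=14+5=19). clock=14
Op 12: tick 1 -> clock=15.
lookup b.com: present, ip=10.0.0.3 expiry=22 > clock=15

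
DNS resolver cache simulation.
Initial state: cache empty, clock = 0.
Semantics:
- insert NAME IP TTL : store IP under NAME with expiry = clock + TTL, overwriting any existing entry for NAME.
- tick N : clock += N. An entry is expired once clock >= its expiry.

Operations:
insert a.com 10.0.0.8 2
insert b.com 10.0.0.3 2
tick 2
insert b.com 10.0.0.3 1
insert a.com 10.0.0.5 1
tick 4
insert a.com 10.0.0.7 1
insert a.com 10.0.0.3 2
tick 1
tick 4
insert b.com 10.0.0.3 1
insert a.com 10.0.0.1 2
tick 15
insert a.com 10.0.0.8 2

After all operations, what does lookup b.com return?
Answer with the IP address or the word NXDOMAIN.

Op 1: insert a.com -> 10.0.0.8 (expiry=0+2=2). clock=0
Op 2: insert b.com -> 10.0.0.3 (expiry=0+2=2). clock=0
Op 3: tick 2 -> clock=2. purged={a.com,b.com}
Op 4: insert b.com -> 10.0.0.3 (expiry=2+1=3). clock=2
Op 5: insert a.com -> 10.0.0.5 (expiry=2+1=3). clock=2
Op 6: tick 4 -> clock=6. purged={a.com,b.com}
Op 7: insert a.com -> 10.0.0.7 (expiry=6+1=7). clock=6
Op 8: insert a.com -> 10.0.0.3 (expiry=6+2=8). clock=6
Op 9: tick 1 -> clock=7.
Op 10: tick 4 -> clock=11. purged={a.com}
Op 11: insert b.com -> 10.0.0.3 (expiry=11+1=12). clock=11
Op 12: insert a.com -> 10.0.0.1 (expiry=11+2=13). clock=11
Op 13: tick 15 -> clock=26. purged={a.com,b.com}
Op 14: insert a.com -> 10.0.0.8 (expiry=26+2=28). clock=26
lookup b.com: not in cache (expired or never inserted)

Answer: NXDOMAIN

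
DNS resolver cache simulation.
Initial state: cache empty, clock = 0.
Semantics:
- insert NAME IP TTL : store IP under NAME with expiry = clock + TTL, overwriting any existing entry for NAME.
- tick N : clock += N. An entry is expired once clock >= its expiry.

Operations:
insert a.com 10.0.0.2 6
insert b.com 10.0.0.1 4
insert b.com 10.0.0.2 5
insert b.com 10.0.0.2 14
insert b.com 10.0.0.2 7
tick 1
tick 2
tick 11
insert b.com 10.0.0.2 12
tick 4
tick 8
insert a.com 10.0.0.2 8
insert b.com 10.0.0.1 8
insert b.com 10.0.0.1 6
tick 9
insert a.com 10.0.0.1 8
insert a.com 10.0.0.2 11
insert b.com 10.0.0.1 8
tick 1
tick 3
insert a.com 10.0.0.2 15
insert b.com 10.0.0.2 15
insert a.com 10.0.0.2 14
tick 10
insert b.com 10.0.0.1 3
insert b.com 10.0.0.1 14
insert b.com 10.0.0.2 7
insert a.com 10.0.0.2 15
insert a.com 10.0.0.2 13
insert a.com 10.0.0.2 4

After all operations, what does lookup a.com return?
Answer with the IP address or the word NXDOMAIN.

Op 1: insert a.com -> 10.0.0.2 (expiry=0+6=6). clock=0
Op 2: insert b.com -> 10.0.0.1 (expiry=0+4=4). clock=0
Op 3: insert b.com -> 10.0.0.2 (expiry=0+5=5). clock=0
Op 4: insert b.com -> 10.0.0.2 (expiry=0+14=14). clock=0
Op 5: insert b.com -> 10.0.0.2 (expiry=0+7=7). clock=0
Op 6: tick 1 -> clock=1.
Op 7: tick 2 -> clock=3.
Op 8: tick 11 -> clock=14. purged={a.com,b.com}
Op 9: insert b.com -> 10.0.0.2 (expiry=14+12=26). clock=14
Op 10: tick 4 -> clock=18.
Op 11: tick 8 -> clock=26. purged={b.com}
Op 12: insert a.com -> 10.0.0.2 (expiry=26+8=34). clock=26
Op 13: insert b.com -> 10.0.0.1 (expiry=26+8=34). clock=26
Op 14: insert b.com -> 10.0.0.1 (expiry=26+6=32). clock=26
Op 15: tick 9 -> clock=35. purged={a.com,b.com}
Op 16: insert a.com -> 10.0.0.1 (expiry=35+8=43). clock=35
Op 17: insert a.com -> 10.0.0.2 (expiry=35+11=46). clock=35
Op 18: insert b.com -> 10.0.0.1 (expiry=35+8=43). clock=35
Op 19: tick 1 -> clock=36.
Op 20: tick 3 -> clock=39.
Op 21: insert a.com -> 10.0.0.2 (expiry=39+15=54). clock=39
Op 22: insert b.com -> 10.0.0.2 (expiry=39+15=54). clock=39
Op 23: insert a.com -> 10.0.0.2 (expiry=39+14=53). clock=39
Op 24: tick 10 -> clock=49.
Op 25: insert b.com -> 10.0.0.1 (expiry=49+3=52). clock=49
Op 26: insert b.com -> 10.0.0.1 (expiry=49+14=63). clock=49
Op 27: insert b.com -> 10.0.0.2 (expiry=49+7=56). clock=49
Op 28: insert a.com -> 10.0.0.2 (expiry=49+15=64). clock=49
Op 29: insert a.com -> 10.0.0.2 (expiry=49+13=62). clock=49
Op 30: insert a.com -> 10.0.0.2 (expiry=49+4=53). clock=49
lookup a.com: present, ip=10.0.0.2 expiry=53 > clock=49

Answer: 10.0.0.2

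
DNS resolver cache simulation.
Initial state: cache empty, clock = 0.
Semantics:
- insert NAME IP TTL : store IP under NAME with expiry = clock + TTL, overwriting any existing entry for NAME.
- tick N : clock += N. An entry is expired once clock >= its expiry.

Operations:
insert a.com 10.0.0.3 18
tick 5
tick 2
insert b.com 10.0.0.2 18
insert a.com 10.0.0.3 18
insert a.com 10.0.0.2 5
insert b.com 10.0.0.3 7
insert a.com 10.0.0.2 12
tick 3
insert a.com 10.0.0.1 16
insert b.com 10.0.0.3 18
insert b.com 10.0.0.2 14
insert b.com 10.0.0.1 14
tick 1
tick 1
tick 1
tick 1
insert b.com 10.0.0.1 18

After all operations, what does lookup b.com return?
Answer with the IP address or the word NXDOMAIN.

Op 1: insert a.com -> 10.0.0.3 (expiry=0+18=18). clock=0
Op 2: tick 5 -> clock=5.
Op 3: tick 2 -> clock=7.
Op 4: insert b.com -> 10.0.0.2 (expiry=7+18=25). clock=7
Op 5: insert a.com -> 10.0.0.3 (expiry=7+18=25). clock=7
Op 6: insert a.com -> 10.0.0.2 (expiry=7+5=12). clock=7
Op 7: insert b.com -> 10.0.0.3 (expiry=7+7=14). clock=7
Op 8: insert a.com -> 10.0.0.2 (expiry=7+12=19). clock=7
Op 9: tick 3 -> clock=10.
Op 10: insert a.com -> 10.0.0.1 (expiry=10+16=26). clock=10
Op 11: insert b.com -> 10.0.0.3 (expiry=10+18=28). clock=10
Op 12: insert b.com -> 10.0.0.2 (expiry=10+14=24). clock=10
Op 13: insert b.com -> 10.0.0.1 (expiry=10+14=24). clock=10
Op 14: tick 1 -> clock=11.
Op 15: tick 1 -> clock=12.
Op 16: tick 1 -> clock=13.
Op 17: tick 1 -> clock=14.
Op 18: insert b.com -> 10.0.0.1 (expiry=14+18=32). clock=14
lookup b.com: present, ip=10.0.0.1 expiry=32 > clock=14

Answer: 10.0.0.1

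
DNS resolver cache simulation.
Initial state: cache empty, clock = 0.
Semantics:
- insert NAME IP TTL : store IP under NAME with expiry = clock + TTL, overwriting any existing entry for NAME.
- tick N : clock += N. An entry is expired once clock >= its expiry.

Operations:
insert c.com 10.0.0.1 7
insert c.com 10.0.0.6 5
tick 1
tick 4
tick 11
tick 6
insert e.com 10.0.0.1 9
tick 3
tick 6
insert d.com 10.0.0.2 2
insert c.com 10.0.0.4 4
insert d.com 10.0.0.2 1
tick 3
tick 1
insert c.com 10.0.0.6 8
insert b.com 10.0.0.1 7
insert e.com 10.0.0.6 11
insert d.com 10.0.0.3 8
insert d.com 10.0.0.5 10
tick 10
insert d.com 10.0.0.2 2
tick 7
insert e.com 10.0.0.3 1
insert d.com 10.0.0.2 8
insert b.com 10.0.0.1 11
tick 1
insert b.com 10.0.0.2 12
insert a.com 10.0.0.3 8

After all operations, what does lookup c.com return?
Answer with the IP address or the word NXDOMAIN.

Answer: NXDOMAIN

Derivation:
Op 1: insert c.com -> 10.0.0.1 (expiry=0+7=7). clock=0
Op 2: insert c.com -> 10.0.0.6 (expiry=0+5=5). clock=0
Op 3: tick 1 -> clock=1.
Op 4: tick 4 -> clock=5. purged={c.com}
Op 5: tick 11 -> clock=16.
Op 6: tick 6 -> clock=22.
Op 7: insert e.com -> 10.0.0.1 (expiry=22+9=31). clock=22
Op 8: tick 3 -> clock=25.
Op 9: tick 6 -> clock=31. purged={e.com}
Op 10: insert d.com -> 10.0.0.2 (expiry=31+2=33). clock=31
Op 11: insert c.com -> 10.0.0.4 (expiry=31+4=35). clock=31
Op 12: insert d.com -> 10.0.0.2 (expiry=31+1=32). clock=31
Op 13: tick 3 -> clock=34. purged={d.com}
Op 14: tick 1 -> clock=35. purged={c.com}
Op 15: insert c.com -> 10.0.0.6 (expiry=35+8=43). clock=35
Op 16: insert b.com -> 10.0.0.1 (expiry=35+7=42). clock=35
Op 17: insert e.com -> 10.0.0.6 (expiry=35+11=46). clock=35
Op 18: insert d.com -> 10.0.0.3 (expiry=35+8=43). clock=35
Op 19: insert d.com -> 10.0.0.5 (expiry=35+10=45). clock=35
Op 20: tick 10 -> clock=45. purged={b.com,c.com,d.com}
Op 21: insert d.com -> 10.0.0.2 (expiry=45+2=47). clock=45
Op 22: tick 7 -> clock=52. purged={d.com,e.com}
Op 23: insert e.com -> 10.0.0.3 (expiry=52+1=53). clock=52
Op 24: insert d.com -> 10.0.0.2 (expiry=52+8=60). clock=52
Op 25: insert b.com -> 10.0.0.1 (expiry=52+11=63). clock=52
Op 26: tick 1 -> clock=53. purged={e.com}
Op 27: insert b.com -> 10.0.0.2 (expiry=53+12=65). clock=53
Op 28: insert a.com -> 10.0.0.3 (expiry=53+8=61). clock=53
lookup c.com: not in cache (expired or never inserted)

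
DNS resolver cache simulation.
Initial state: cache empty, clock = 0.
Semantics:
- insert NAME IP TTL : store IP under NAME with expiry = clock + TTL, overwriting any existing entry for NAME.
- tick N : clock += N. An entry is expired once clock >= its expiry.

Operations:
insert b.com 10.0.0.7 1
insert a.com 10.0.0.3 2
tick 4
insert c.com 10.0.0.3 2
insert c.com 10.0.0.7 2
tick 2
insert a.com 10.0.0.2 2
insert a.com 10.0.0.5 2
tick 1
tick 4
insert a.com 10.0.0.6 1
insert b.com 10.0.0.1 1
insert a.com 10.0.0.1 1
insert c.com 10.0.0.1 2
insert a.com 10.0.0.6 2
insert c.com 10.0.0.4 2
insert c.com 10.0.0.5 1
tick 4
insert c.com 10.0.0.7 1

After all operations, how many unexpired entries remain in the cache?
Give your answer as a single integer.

Op 1: insert b.com -> 10.0.0.7 (expiry=0+1=1). clock=0
Op 2: insert a.com -> 10.0.0.3 (expiry=0+2=2). clock=0
Op 3: tick 4 -> clock=4. purged={a.com,b.com}
Op 4: insert c.com -> 10.0.0.3 (expiry=4+2=6). clock=4
Op 5: insert c.com -> 10.0.0.7 (expiry=4+2=6). clock=4
Op 6: tick 2 -> clock=6. purged={c.com}
Op 7: insert a.com -> 10.0.0.2 (expiry=6+2=8). clock=6
Op 8: insert a.com -> 10.0.0.5 (expiry=6+2=8). clock=6
Op 9: tick 1 -> clock=7.
Op 10: tick 4 -> clock=11. purged={a.com}
Op 11: insert a.com -> 10.0.0.6 (expiry=11+1=12). clock=11
Op 12: insert b.com -> 10.0.0.1 (expiry=11+1=12). clock=11
Op 13: insert a.com -> 10.0.0.1 (expiry=11+1=12). clock=11
Op 14: insert c.com -> 10.0.0.1 (expiry=11+2=13). clock=11
Op 15: insert a.com -> 10.0.0.6 (expiry=11+2=13). clock=11
Op 16: insert c.com -> 10.0.0.4 (expiry=11+2=13). clock=11
Op 17: insert c.com -> 10.0.0.5 (expiry=11+1=12). clock=11
Op 18: tick 4 -> clock=15. purged={a.com,b.com,c.com}
Op 19: insert c.com -> 10.0.0.7 (expiry=15+1=16). clock=15
Final cache (unexpired): {c.com} -> size=1

Answer: 1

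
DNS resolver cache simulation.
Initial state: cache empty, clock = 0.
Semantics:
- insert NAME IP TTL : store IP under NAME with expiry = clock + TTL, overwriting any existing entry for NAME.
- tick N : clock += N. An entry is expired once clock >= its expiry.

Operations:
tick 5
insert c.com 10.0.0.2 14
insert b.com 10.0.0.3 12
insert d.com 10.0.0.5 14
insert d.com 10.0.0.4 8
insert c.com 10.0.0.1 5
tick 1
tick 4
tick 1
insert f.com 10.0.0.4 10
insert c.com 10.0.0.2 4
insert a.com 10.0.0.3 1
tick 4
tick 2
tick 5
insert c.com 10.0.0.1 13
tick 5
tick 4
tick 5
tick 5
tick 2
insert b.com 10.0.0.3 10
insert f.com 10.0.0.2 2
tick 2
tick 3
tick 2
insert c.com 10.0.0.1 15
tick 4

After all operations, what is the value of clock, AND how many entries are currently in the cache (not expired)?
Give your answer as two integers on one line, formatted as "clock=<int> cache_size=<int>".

Op 1: tick 5 -> clock=5.
Op 2: insert c.com -> 10.0.0.2 (expiry=5+14=19). clock=5
Op 3: insert b.com -> 10.0.0.3 (expiry=5+12=17). clock=5
Op 4: insert d.com -> 10.0.0.5 (expiry=5+14=19). clock=5
Op 5: insert d.com -> 10.0.0.4 (expiry=5+8=13). clock=5
Op 6: insert c.com -> 10.0.0.1 (expiry=5+5=10). clock=5
Op 7: tick 1 -> clock=6.
Op 8: tick 4 -> clock=10. purged={c.com}
Op 9: tick 1 -> clock=11.
Op 10: insert f.com -> 10.0.0.4 (expiry=11+10=21). clock=11
Op 11: insert c.com -> 10.0.0.2 (expiry=11+4=15). clock=11
Op 12: insert a.com -> 10.0.0.3 (expiry=11+1=12). clock=11
Op 13: tick 4 -> clock=15. purged={a.com,c.com,d.com}
Op 14: tick 2 -> clock=17. purged={b.com}
Op 15: tick 5 -> clock=22. purged={f.com}
Op 16: insert c.com -> 10.0.0.1 (expiry=22+13=35). clock=22
Op 17: tick 5 -> clock=27.
Op 18: tick 4 -> clock=31.
Op 19: tick 5 -> clock=36. purged={c.com}
Op 20: tick 5 -> clock=41.
Op 21: tick 2 -> clock=43.
Op 22: insert b.com -> 10.0.0.3 (expiry=43+10=53). clock=43
Op 23: insert f.com -> 10.0.0.2 (expiry=43+2=45). clock=43
Op 24: tick 2 -> clock=45. purged={f.com}
Op 25: tick 3 -> clock=48.
Op 26: tick 2 -> clock=50.
Op 27: insert c.com -> 10.0.0.1 (expiry=50+15=65). clock=50
Op 28: tick 4 -> clock=54. purged={b.com}
Final clock = 54
Final cache (unexpired): {c.com} -> size=1

Answer: clock=54 cache_size=1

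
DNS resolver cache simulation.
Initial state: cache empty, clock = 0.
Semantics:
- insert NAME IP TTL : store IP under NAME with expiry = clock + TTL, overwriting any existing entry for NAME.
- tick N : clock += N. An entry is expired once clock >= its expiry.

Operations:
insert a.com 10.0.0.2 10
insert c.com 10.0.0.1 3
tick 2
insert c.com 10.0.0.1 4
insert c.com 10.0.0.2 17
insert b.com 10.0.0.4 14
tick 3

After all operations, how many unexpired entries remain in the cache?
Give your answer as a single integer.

Answer: 3

Derivation:
Op 1: insert a.com -> 10.0.0.2 (expiry=0+10=10). clock=0
Op 2: insert c.com -> 10.0.0.1 (expiry=0+3=3). clock=0
Op 3: tick 2 -> clock=2.
Op 4: insert c.com -> 10.0.0.1 (expiry=2+4=6). clock=2
Op 5: insert c.com -> 10.0.0.2 (expiry=2+17=19). clock=2
Op 6: insert b.com -> 10.0.0.4 (expiry=2+14=16). clock=2
Op 7: tick 3 -> clock=5.
Final cache (unexpired): {a.com,b.com,c.com} -> size=3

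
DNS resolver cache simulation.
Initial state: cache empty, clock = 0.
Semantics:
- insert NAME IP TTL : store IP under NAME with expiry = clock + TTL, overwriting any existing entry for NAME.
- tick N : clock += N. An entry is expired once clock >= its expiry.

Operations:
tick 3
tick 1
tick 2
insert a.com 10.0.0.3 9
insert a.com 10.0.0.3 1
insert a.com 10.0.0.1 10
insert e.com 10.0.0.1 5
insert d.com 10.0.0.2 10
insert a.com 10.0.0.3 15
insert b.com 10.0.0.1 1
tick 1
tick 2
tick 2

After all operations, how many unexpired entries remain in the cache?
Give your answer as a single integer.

Op 1: tick 3 -> clock=3.
Op 2: tick 1 -> clock=4.
Op 3: tick 2 -> clock=6.
Op 4: insert a.com -> 10.0.0.3 (expiry=6+9=15). clock=6
Op 5: insert a.com -> 10.0.0.3 (expiry=6+1=7). clock=6
Op 6: insert a.com -> 10.0.0.1 (expiry=6+10=16). clock=6
Op 7: insert e.com -> 10.0.0.1 (expiry=6+5=11). clock=6
Op 8: insert d.com -> 10.0.0.2 (expiry=6+10=16). clock=6
Op 9: insert a.com -> 10.0.0.3 (expiry=6+15=21). clock=6
Op 10: insert b.com -> 10.0.0.1 (expiry=6+1=7). clock=6
Op 11: tick 1 -> clock=7. purged={b.com}
Op 12: tick 2 -> clock=9.
Op 13: tick 2 -> clock=11. purged={e.com}
Final cache (unexpired): {a.com,d.com} -> size=2

Answer: 2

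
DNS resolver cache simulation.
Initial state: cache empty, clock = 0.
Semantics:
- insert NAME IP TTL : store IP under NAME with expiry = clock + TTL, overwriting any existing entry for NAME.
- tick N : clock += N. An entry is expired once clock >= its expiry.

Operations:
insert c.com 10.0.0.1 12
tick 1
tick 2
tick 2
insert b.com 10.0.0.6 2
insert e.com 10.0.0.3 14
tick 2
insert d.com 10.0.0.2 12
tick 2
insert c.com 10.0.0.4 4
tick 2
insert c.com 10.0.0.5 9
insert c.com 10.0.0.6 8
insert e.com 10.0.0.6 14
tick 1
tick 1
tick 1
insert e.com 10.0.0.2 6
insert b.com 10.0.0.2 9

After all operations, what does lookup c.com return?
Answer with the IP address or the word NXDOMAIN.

Op 1: insert c.com -> 10.0.0.1 (expiry=0+12=12). clock=0
Op 2: tick 1 -> clock=1.
Op 3: tick 2 -> clock=3.
Op 4: tick 2 -> clock=5.
Op 5: insert b.com -> 10.0.0.6 (expiry=5+2=7). clock=5
Op 6: insert e.com -> 10.0.0.3 (expiry=5+14=19). clock=5
Op 7: tick 2 -> clock=7. purged={b.com}
Op 8: insert d.com -> 10.0.0.2 (expiry=7+12=19). clock=7
Op 9: tick 2 -> clock=9.
Op 10: insert c.com -> 10.0.0.4 (expiry=9+4=13). clock=9
Op 11: tick 2 -> clock=11.
Op 12: insert c.com -> 10.0.0.5 (expiry=11+9=20). clock=11
Op 13: insert c.com -> 10.0.0.6 (expiry=11+8=19). clock=11
Op 14: insert e.com -> 10.0.0.6 (expiry=11+14=25). clock=11
Op 15: tick 1 -> clock=12.
Op 16: tick 1 -> clock=13.
Op 17: tick 1 -> clock=14.
Op 18: insert e.com -> 10.0.0.2 (expiry=14+6=20). clock=14
Op 19: insert b.com -> 10.0.0.2 (expiry=14+9=23). clock=14
lookup c.com: present, ip=10.0.0.6 expiry=19 > clock=14

Answer: 10.0.0.6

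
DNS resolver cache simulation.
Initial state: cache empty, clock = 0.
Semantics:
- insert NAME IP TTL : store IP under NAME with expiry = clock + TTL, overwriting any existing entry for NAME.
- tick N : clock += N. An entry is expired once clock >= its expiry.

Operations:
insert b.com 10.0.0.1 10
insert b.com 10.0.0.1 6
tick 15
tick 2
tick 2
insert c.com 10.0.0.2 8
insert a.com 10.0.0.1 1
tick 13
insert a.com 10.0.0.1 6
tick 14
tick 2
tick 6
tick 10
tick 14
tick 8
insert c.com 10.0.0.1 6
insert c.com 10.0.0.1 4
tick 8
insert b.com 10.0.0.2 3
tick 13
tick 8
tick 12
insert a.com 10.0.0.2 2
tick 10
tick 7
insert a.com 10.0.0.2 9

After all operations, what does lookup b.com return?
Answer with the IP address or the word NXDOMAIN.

Op 1: insert b.com -> 10.0.0.1 (expiry=0+10=10). clock=0
Op 2: insert b.com -> 10.0.0.1 (expiry=0+6=6). clock=0
Op 3: tick 15 -> clock=15. purged={b.com}
Op 4: tick 2 -> clock=17.
Op 5: tick 2 -> clock=19.
Op 6: insert c.com -> 10.0.0.2 (expiry=19+8=27). clock=19
Op 7: insert a.com -> 10.0.0.1 (expiry=19+1=20). clock=19
Op 8: tick 13 -> clock=32. purged={a.com,c.com}
Op 9: insert a.com -> 10.0.0.1 (expiry=32+6=38). clock=32
Op 10: tick 14 -> clock=46. purged={a.com}
Op 11: tick 2 -> clock=48.
Op 12: tick 6 -> clock=54.
Op 13: tick 10 -> clock=64.
Op 14: tick 14 -> clock=78.
Op 15: tick 8 -> clock=86.
Op 16: insert c.com -> 10.0.0.1 (expiry=86+6=92). clock=86
Op 17: insert c.com -> 10.0.0.1 (expiry=86+4=90). clock=86
Op 18: tick 8 -> clock=94. purged={c.com}
Op 19: insert b.com -> 10.0.0.2 (expiry=94+3=97). clock=94
Op 20: tick 13 -> clock=107. purged={b.com}
Op 21: tick 8 -> clock=115.
Op 22: tick 12 -> clock=127.
Op 23: insert a.com -> 10.0.0.2 (expiry=127+2=129). clock=127
Op 24: tick 10 -> clock=137. purged={a.com}
Op 25: tick 7 -> clock=144.
Op 26: insert a.com -> 10.0.0.2 (expiry=144+9=153). clock=144
lookup b.com: not in cache (expired or never inserted)

Answer: NXDOMAIN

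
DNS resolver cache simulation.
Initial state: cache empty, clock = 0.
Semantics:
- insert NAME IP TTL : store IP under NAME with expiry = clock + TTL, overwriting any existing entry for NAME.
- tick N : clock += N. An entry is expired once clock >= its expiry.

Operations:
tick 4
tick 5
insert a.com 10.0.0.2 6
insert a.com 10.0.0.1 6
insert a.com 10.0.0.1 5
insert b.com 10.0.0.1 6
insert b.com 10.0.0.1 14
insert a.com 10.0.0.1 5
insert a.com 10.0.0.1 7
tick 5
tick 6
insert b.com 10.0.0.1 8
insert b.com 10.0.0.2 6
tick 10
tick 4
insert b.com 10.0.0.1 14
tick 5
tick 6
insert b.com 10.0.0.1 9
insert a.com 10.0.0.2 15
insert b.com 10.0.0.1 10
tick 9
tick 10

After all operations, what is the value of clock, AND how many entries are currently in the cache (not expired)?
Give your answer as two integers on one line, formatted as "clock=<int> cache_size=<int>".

Op 1: tick 4 -> clock=4.
Op 2: tick 5 -> clock=9.
Op 3: insert a.com -> 10.0.0.2 (expiry=9+6=15). clock=9
Op 4: insert a.com -> 10.0.0.1 (expiry=9+6=15). clock=9
Op 5: insert a.com -> 10.0.0.1 (expiry=9+5=14). clock=9
Op 6: insert b.com -> 10.0.0.1 (expiry=9+6=15). clock=9
Op 7: insert b.com -> 10.0.0.1 (expiry=9+14=23). clock=9
Op 8: insert a.com -> 10.0.0.1 (expiry=9+5=14). clock=9
Op 9: insert a.com -> 10.0.0.1 (expiry=9+7=16). clock=9
Op 10: tick 5 -> clock=14.
Op 11: tick 6 -> clock=20. purged={a.com}
Op 12: insert b.com -> 10.0.0.1 (expiry=20+8=28). clock=20
Op 13: insert b.com -> 10.0.0.2 (expiry=20+6=26). clock=20
Op 14: tick 10 -> clock=30. purged={b.com}
Op 15: tick 4 -> clock=34.
Op 16: insert b.com -> 10.0.0.1 (expiry=34+14=48). clock=34
Op 17: tick 5 -> clock=39.
Op 18: tick 6 -> clock=45.
Op 19: insert b.com -> 10.0.0.1 (expiry=45+9=54). clock=45
Op 20: insert a.com -> 10.0.0.2 (expiry=45+15=60). clock=45
Op 21: insert b.com -> 10.0.0.1 (expiry=45+10=55). clock=45
Op 22: tick 9 -> clock=54.
Op 23: tick 10 -> clock=64. purged={a.com,b.com}
Final clock = 64
Final cache (unexpired): {} -> size=0

Answer: clock=64 cache_size=0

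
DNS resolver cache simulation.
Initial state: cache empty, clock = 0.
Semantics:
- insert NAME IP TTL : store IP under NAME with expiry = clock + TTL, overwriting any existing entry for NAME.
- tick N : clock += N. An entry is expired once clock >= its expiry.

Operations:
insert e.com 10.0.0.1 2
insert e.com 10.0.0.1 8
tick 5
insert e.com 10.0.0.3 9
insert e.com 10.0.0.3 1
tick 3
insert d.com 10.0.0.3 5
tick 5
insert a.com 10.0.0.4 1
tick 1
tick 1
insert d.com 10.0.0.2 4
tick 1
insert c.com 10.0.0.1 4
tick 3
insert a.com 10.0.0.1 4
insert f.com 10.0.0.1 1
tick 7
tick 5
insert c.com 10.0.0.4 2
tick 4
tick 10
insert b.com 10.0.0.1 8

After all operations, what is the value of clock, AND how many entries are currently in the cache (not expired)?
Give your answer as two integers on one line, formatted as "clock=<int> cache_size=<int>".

Answer: clock=45 cache_size=1

Derivation:
Op 1: insert e.com -> 10.0.0.1 (expiry=0+2=2). clock=0
Op 2: insert e.com -> 10.0.0.1 (expiry=0+8=8). clock=0
Op 3: tick 5 -> clock=5.
Op 4: insert e.com -> 10.0.0.3 (expiry=5+9=14). clock=5
Op 5: insert e.com -> 10.0.0.3 (expiry=5+1=6). clock=5
Op 6: tick 3 -> clock=8. purged={e.com}
Op 7: insert d.com -> 10.0.0.3 (expiry=8+5=13). clock=8
Op 8: tick 5 -> clock=13. purged={d.com}
Op 9: insert a.com -> 10.0.0.4 (expiry=13+1=14). clock=13
Op 10: tick 1 -> clock=14. purged={a.com}
Op 11: tick 1 -> clock=15.
Op 12: insert d.com -> 10.0.0.2 (expiry=15+4=19). clock=15
Op 13: tick 1 -> clock=16.
Op 14: insert c.com -> 10.0.0.1 (expiry=16+4=20). clock=16
Op 15: tick 3 -> clock=19. purged={d.com}
Op 16: insert a.com -> 10.0.0.1 (expiry=19+4=23). clock=19
Op 17: insert f.com -> 10.0.0.1 (expiry=19+1=20). clock=19
Op 18: tick 7 -> clock=26. purged={a.com,c.com,f.com}
Op 19: tick 5 -> clock=31.
Op 20: insert c.com -> 10.0.0.4 (expiry=31+2=33). clock=31
Op 21: tick 4 -> clock=35. purged={c.com}
Op 22: tick 10 -> clock=45.
Op 23: insert b.com -> 10.0.0.1 (expiry=45+8=53). clock=45
Final clock = 45
Final cache (unexpired): {b.com} -> size=1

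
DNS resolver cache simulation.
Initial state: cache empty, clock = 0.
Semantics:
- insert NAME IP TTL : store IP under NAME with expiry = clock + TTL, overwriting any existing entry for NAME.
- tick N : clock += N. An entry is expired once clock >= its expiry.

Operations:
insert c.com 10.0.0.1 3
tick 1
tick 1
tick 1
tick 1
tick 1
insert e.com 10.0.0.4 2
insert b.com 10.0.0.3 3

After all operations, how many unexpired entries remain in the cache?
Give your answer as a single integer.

Op 1: insert c.com -> 10.0.0.1 (expiry=0+3=3). clock=0
Op 2: tick 1 -> clock=1.
Op 3: tick 1 -> clock=2.
Op 4: tick 1 -> clock=3. purged={c.com}
Op 5: tick 1 -> clock=4.
Op 6: tick 1 -> clock=5.
Op 7: insert e.com -> 10.0.0.4 (expiry=5+2=7). clock=5
Op 8: insert b.com -> 10.0.0.3 (expiry=5+3=8). clock=5
Final cache (unexpired): {b.com,e.com} -> size=2

Answer: 2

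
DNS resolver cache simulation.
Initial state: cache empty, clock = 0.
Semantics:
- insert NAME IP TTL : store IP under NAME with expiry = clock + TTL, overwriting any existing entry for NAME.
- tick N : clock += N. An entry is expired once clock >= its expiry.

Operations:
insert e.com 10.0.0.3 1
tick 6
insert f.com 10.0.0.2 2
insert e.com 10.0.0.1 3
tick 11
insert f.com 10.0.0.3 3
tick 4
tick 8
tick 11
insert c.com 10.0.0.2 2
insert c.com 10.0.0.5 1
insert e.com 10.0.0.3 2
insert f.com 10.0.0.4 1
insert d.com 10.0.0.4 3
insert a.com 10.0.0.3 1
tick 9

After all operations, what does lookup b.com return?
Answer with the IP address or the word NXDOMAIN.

Op 1: insert e.com -> 10.0.0.3 (expiry=0+1=1). clock=0
Op 2: tick 6 -> clock=6. purged={e.com}
Op 3: insert f.com -> 10.0.0.2 (expiry=6+2=8). clock=6
Op 4: insert e.com -> 10.0.0.1 (expiry=6+3=9). clock=6
Op 5: tick 11 -> clock=17. purged={e.com,f.com}
Op 6: insert f.com -> 10.0.0.3 (expiry=17+3=20). clock=17
Op 7: tick 4 -> clock=21. purged={f.com}
Op 8: tick 8 -> clock=29.
Op 9: tick 11 -> clock=40.
Op 10: insert c.com -> 10.0.0.2 (expiry=40+2=42). clock=40
Op 11: insert c.com -> 10.0.0.5 (expiry=40+1=41). clock=40
Op 12: insert e.com -> 10.0.0.3 (expiry=40+2=42). clock=40
Op 13: insert f.com -> 10.0.0.4 (expiry=40+1=41). clock=40
Op 14: insert d.com -> 10.0.0.4 (expiry=40+3=43). clock=40
Op 15: insert a.com -> 10.0.0.3 (expiry=40+1=41). clock=40
Op 16: tick 9 -> clock=49. purged={a.com,c.com,d.com,e.com,f.com}
lookup b.com: not in cache (expired or never inserted)

Answer: NXDOMAIN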